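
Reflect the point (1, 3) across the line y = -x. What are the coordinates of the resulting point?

Reflection across line y = -x: (1, 3) → (-3, -1)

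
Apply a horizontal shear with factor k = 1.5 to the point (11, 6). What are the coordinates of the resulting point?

Shear matrix for horizontal shear with factor k = 1.5:
[[1, 1.50], [0, 1]]
Result: (11, 6) → (20, 6)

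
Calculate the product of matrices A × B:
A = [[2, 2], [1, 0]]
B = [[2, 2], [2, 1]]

Matrix multiplication:
C[0][0] = 2×2 + 2×2 = 8
C[0][1] = 2×2 + 2×1 = 6
C[1][0] = 1×2 + 0×2 = 2
C[1][1] = 1×2 + 0×1 = 2
Result: [[8, 6], [2, 2]]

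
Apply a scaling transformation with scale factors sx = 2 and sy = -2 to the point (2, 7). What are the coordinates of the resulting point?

Scaling matrix:
[[2, 0], [0, -2]]
Result: (2 × 2, 7 × -2) = (4, -14)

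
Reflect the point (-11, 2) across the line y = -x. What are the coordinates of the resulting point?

Reflection across line y = -x: (-11, 2) → (-2, 11)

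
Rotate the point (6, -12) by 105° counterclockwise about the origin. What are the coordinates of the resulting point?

Rotation matrix for 105°: [[cos 105°, -sin 105°], [sin 105°, cos 105°]] ≈ [[-0.258819, -0.965926], [0.965926, -0.258819]]
[[-0.258819, -0.965926], [0.965926, -0.258819]] × [6, -12]ᵀ ≈ [10.0382, 8.9014]ᵀ
Result: (10.0382, 8.9014)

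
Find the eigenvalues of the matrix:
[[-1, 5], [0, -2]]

Characteristic equation: det(A - λI) = 0
λ² - (trace)λ + (det) = 0
trace = -1 + -2 = -3, det = (-1)(-2) - (5)(0) = 2
λ² - (-3)λ + (2) = 0
λ = (-3 ± √((-3)² - 4·(2))) / 2 = (-3 ± √1) / 2
Solving: λ = -2, -1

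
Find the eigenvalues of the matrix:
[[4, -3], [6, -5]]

Characteristic equation: det(A - λI) = 0
λ² - (trace)λ + (det) = 0
trace = 4 + -5 = -1, det = (4)(-5) - (-3)(6) = -2
λ² - (-1)λ + (-2) = 0
λ = (-1 ± √((-1)² - 4·(-2))) / 2 = (-1 ± √9) / 2
Solving: λ = -2, 1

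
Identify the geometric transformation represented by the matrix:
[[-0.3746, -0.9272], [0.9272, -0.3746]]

This matrix represents: rotation by 112° counterclockwise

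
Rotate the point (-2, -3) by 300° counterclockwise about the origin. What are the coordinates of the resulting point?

Rotation matrix for 300°: [[cos 300°, -sin 300°], [sin 300°, cos 300°]] ≈ [[0.500000, 0.866025], [-0.866025, 0.500000]]
[[0.500000, 0.866025], [-0.866025, 0.500000]] × [-2, -3]ᵀ ≈ [-3.5981, 0.2321]ᵀ
Result: (-3.5981, 0.2321)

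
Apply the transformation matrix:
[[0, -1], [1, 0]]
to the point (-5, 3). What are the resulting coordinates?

Matrix multiplication:
[[0, -1], [1, 0]] × [-5, 3]ᵀ
= [(0)(-5) + (-1)(3), (1)(-5) + (0)(3)]ᵀ
= [-3, -5]ᵀ
Result: (-3, -5)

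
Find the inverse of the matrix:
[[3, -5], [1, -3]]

For [[a,b],[c,d]], inverse = (1/det)·[[d,-b],[-c,a]]
det = (3)(-3) - (-5)(1) = -9 - -5 = -4
Inverse = (1/-4)·[[-3, 5], [-1, 3]]
= [[3/4, -5/4], [1/4, -3/4]]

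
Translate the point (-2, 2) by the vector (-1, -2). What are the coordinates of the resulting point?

Translation by (-1, -2) (homogeneous matrix [[1, 0, -1], [0, 1, -2], [0, 0, 1]]):
x' = -2 + -1 = -3
y' = 2 + -2 = 0
Result: (-3, 0)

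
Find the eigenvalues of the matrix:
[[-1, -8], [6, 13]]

Characteristic equation: det(A - λI) = 0
λ² - (trace)λ + (det) = 0
trace = -1 + 13 = 12, det = (-1)(13) - (-8)(6) = 35
λ² - (12)λ + (35) = 0
λ = (12 ± √((12)² - 4·(35))) / 2 = (12 ± √4) / 2
Solving: λ = 5, 7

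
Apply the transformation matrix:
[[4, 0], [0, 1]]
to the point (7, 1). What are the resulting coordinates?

Matrix multiplication:
[[4, 0], [0, 1]] × [7, 1]ᵀ
= [(4)(7) + (0)(1), (0)(7) + (1)(1)]ᵀ
= [28, 1]ᵀ
Result: (28, 1)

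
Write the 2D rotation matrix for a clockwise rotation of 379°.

Rotation matrix formula: [[cos θ, -sin θ], [sin θ, cos θ]]
A clockwise rotation by 379° is equivalent to a counterclockwise rotation by -379°.
For θ = -379°:
cos(-379°) = 0.9455
sin(-379°) = -0.3256
Result: [[0.9455, 0.3256], [-0.3256, 0.9455]]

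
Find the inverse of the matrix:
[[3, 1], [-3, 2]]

For [[a,b],[c,d]], inverse = (1/det)·[[d,-b],[-c,a]]
det = (3)(2) - (1)(-3) = 6 - -3 = 9
Inverse = (1/9)·[[2, -1], [3, 3]]
= [[2/9, -1/9], [1/3, 1/3]]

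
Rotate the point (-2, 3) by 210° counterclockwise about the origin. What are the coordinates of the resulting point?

Rotation matrix for 210°: [[cos 210°, -sin 210°], [sin 210°, cos 210°]] ≈ [[-0.866025, 0.500000], [-0.500000, -0.866025]]
[[-0.866025, 0.500000], [-0.500000, -0.866025]] × [-2, 3]ᵀ ≈ [3.2321, -1.5981]ᵀ
Result: (3.2321, -1.5981)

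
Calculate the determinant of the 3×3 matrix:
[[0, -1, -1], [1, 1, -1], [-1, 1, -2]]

Expansion along first row:
det = 0·det([[1,-1],[1,-2]]) - -1·det([[1,-1],[-1,-2]]) + -1·det([[1,1],[-1,1]])
    = 0·(1·-2 - -1·1) - -1·(1·-2 - -1·-1) + -1·(1·1 - 1·-1)
    = 0·-1 - -1·-3 + -1·2
    = 0 + -3 + -2 = -5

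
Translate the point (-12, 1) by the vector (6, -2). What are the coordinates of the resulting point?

Translation by (6, -2) (homogeneous matrix [[1, 0, 6], [0, 1, -2], [0, 0, 1]]):
x' = -12 + 6 = -6
y' = 1 + -2 = -1
Result: (-6, -1)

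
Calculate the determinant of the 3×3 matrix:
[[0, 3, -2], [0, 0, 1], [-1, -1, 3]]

Expansion along first row:
det = 0·det([[0,1],[-1,3]]) - 3·det([[0,1],[-1,3]]) + -2·det([[0,0],[-1,-1]])
    = 0·(0·3 - 1·-1) - 3·(0·3 - 1·-1) + -2·(0·-1 - 0·-1)
    = 0·1 - 3·1 + -2·0
    = 0 + -3 + 0 = -3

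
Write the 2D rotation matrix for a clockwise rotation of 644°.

Rotation matrix formula: [[cos θ, -sin θ], [sin θ, cos θ]]
A clockwise rotation by 644° is equivalent to a counterclockwise rotation by -644°.
For θ = -644°:
cos(-644°) = 0.2419
sin(-644°) = 0.9703
Result: [[0.2419, -0.9703], [0.9703, 0.2419]]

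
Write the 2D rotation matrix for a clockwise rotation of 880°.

Rotation matrix formula: [[cos θ, -sin θ], [sin θ, cos θ]]
A clockwise rotation by 880° is equivalent to a counterclockwise rotation by -880°.
For θ = -880°:
cos(-880°) = -0.9397
sin(-880°) = -0.3420
Result: [[-0.9397, 0.3420], [-0.3420, -0.9397]]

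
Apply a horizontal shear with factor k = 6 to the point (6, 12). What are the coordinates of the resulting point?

Shear matrix for horizontal shear with factor k = 6:
[[1, 6], [0, 1]]
Result: (6, 12) → (78, 12)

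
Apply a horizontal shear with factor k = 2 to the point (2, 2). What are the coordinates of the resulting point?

Shear matrix for horizontal shear with factor k = 2:
[[1, 2], [0, 1]]
Result: (2, 2) → (6, 2)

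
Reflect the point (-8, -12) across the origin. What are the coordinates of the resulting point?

Reflection across origin: (-8, -12) → (8, 12)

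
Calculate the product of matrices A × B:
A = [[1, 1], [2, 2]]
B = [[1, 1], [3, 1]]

Matrix multiplication:
C[0][0] = 1×1 + 1×3 = 4
C[0][1] = 1×1 + 1×1 = 2
C[1][0] = 2×1 + 2×3 = 8
C[1][1] = 2×1 + 2×1 = 4
Result: [[4, 2], [8, 4]]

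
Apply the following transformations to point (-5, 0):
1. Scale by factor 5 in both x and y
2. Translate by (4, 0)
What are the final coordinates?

Step 1: Scale (-5, 0) by 5 → (-25, 0)
Step 2: Translate by (4, 0) → (-21, 0)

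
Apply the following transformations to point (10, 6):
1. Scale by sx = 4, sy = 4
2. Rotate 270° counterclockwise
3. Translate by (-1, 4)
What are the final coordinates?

Step 1: Scale → (40, 24)
Step 2: Rotate 270° → (24, -40)
Step 3: Translate → (23, -36)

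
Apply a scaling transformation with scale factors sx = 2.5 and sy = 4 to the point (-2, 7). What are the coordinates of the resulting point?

Scaling matrix:
[[2.50, 0], [0, 4]]
Result: (-2 × 2.5, 7 × 4) = (-5, 28)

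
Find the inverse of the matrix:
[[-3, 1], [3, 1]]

For [[a,b],[c,d]], inverse = (1/det)·[[d,-b],[-c,a]]
det = (-3)(1) - (1)(3) = -3 - 3 = -6
Inverse = (1/-6)·[[1, -1], [-3, -3]]
= [[-1/6, 1/6], [1/2, 1/2]]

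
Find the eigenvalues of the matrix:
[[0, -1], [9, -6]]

Characteristic equation: det(A - λI) = 0
λ² - (trace)λ + (det) = 0
trace = 0 + -6 = -6, det = (0)(-6) - (-1)(9) = 9
λ² - (-6)λ + (9) = 0
λ = (-6 ± √((-6)² - 4·(9))) / 2 = (-6 ± √0) / 2
Solving: λ = -3, -3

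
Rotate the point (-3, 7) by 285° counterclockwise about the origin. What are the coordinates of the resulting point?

Rotation matrix for 285°: [[cos 285°, -sin 285°], [sin 285°, cos 285°]] ≈ [[0.258819, 0.965926], [-0.965926, 0.258819]]
[[0.258819, 0.965926], [-0.965926, 0.258819]] × [-3, 7]ᵀ ≈ [5.9850, 4.7095]ᵀ
Result: (5.9850, 4.7095)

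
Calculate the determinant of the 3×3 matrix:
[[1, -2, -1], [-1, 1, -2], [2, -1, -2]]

Expansion along first row:
det = 1·det([[1,-2],[-1,-2]]) - -2·det([[-1,-2],[2,-2]]) + -1·det([[-1,1],[2,-1]])
    = 1·(1·-2 - -2·-1) - -2·(-1·-2 - -2·2) + -1·(-1·-1 - 1·2)
    = 1·-4 - -2·6 + -1·-1
    = -4 + 12 + 1 = 9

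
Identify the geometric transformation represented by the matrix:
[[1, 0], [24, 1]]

This matrix represents: vertical shear with factor 24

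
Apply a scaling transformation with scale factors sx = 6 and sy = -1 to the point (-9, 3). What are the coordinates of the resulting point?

Scaling matrix:
[[6, 0], [0, -1]]
Result: (-9 × 6, 3 × -1) = (-54, -3)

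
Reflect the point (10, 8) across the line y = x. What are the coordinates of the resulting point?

Reflection across line y = x: (10, 8) → (8, 10)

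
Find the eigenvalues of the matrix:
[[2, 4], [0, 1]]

Characteristic equation: det(A - λI) = 0
λ² - (trace)λ + (det) = 0
trace = 2 + 1 = 3, det = (2)(1) - (4)(0) = 2
λ² - (3)λ + (2) = 0
λ = (3 ± √((3)² - 4·(2))) / 2 = (3 ± √1) / 2
Solving: λ = 1, 2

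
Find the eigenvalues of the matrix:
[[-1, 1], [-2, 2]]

Characteristic equation: det(A - λI) = 0
λ² - (trace)λ + (det) = 0
trace = -1 + 2 = 1, det = (-1)(2) - (1)(-2) = 0
λ² - (1)λ + (0) = 0
λ = (1 ± √((1)² - 4·(0))) / 2 = (1 ± √1) / 2
Solving: λ = 0, 1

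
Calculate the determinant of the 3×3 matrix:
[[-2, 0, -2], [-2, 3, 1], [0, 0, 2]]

Expansion along first row:
det = -2·det([[3,1],[0,2]]) - 0·det([[-2,1],[0,2]]) + -2·det([[-2,3],[0,0]])
    = -2·(3·2 - 1·0) - 0·(-2·2 - 1·0) + -2·(-2·0 - 3·0)
    = -2·6 - 0·-4 + -2·0
    = -12 + 0 + 0 = -12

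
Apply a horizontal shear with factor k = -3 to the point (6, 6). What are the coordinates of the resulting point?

Shear matrix for horizontal shear with factor k = -3:
[[1, -3], [0, 1]]
Result: (6, 6) → (-12, 6)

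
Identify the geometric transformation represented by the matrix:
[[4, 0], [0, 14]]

This matrix represents: non-uniform scaling by sx = 4, sy = 14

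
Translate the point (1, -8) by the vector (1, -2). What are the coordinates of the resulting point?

Translation by (1, -2) (homogeneous matrix [[1, 0, 1], [0, 1, -2], [0, 0, 1]]):
x' = 1 + 1 = 2
y' = -8 + -2 = -10
Result: (2, -10)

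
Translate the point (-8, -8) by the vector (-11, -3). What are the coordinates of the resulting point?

Translation by (-11, -3) (homogeneous matrix [[1, 0, -11], [0, 1, -3], [0, 0, 1]]):
x' = -8 + -11 = -19
y' = -8 + -3 = -11
Result: (-19, -11)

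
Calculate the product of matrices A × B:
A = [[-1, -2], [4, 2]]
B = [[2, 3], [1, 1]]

Matrix multiplication:
C[0][0] = -1×2 + -2×1 = -4
C[0][1] = -1×3 + -2×1 = -5
C[1][0] = 4×2 + 2×1 = 10
C[1][1] = 4×3 + 2×1 = 14
Result: [[-4, -5], [10, 14]]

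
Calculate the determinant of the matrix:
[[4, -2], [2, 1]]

For a 2×2 matrix [[a, b], [c, d]], det = ad - bc
det = (4)(1) - (-2)(2) = 4 - -4 = 8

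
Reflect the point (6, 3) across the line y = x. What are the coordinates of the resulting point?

Reflection across line y = x: (6, 3) → (3, 6)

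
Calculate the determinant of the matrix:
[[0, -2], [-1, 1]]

For a 2×2 matrix [[a, b], [c, d]], det = ad - bc
det = (0)(1) - (-2)(-1) = 0 - 2 = -2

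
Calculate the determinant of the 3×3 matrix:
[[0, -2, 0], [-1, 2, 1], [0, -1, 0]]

Expansion along first row:
det = 0·det([[2,1],[-1,0]]) - -2·det([[-1,1],[0,0]]) + 0·det([[-1,2],[0,-1]])
    = 0·(2·0 - 1·-1) - -2·(-1·0 - 1·0) + 0·(-1·-1 - 2·0)
    = 0·1 - -2·0 + 0·1
    = 0 + 0 + 0 = 0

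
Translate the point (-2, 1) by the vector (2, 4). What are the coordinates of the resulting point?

Translation by (2, 4) (homogeneous matrix [[1, 0, 2], [0, 1, 4], [0, 0, 1]]):
x' = -2 + 2 = 0
y' = 1 + 4 = 5
Result: (0, 5)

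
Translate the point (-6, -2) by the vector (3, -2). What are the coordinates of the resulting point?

Translation by (3, -2) (homogeneous matrix [[1, 0, 3], [0, 1, -2], [0, 0, 1]]):
x' = -6 + 3 = -3
y' = -2 + -2 = -4
Result: (-3, -4)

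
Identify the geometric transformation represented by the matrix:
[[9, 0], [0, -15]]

This matrix represents: non-uniform scaling by sx = 9, sy = -15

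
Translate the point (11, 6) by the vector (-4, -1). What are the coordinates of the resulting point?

Translation by (-4, -1) (homogeneous matrix [[1, 0, -4], [0, 1, -1], [0, 0, 1]]):
x' = 11 + -4 = 7
y' = 6 + -1 = 5
Result: (7, 5)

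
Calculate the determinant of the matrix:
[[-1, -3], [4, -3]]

For a 2×2 matrix [[a, b], [c, d]], det = ad - bc
det = (-1)(-3) - (-3)(4) = 3 - -12 = 15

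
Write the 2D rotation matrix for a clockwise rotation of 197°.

Rotation matrix formula: [[cos θ, -sin θ], [sin θ, cos θ]]
A clockwise rotation by 197° is equivalent to a counterclockwise rotation by -197°.
For θ = -197°:
cos(-197°) = -0.9563
sin(-197°) = 0.2924
Result: [[-0.9563, -0.2924], [0.2924, -0.9563]]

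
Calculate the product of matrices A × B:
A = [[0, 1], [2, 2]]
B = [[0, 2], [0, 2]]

Matrix multiplication:
C[0][0] = 0×0 + 1×0 = 0
C[0][1] = 0×2 + 1×2 = 2
C[1][0] = 2×0 + 2×0 = 0
C[1][1] = 2×2 + 2×2 = 8
Result: [[0, 2], [0, 8]]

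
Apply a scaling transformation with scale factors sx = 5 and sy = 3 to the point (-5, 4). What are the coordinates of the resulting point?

Scaling matrix:
[[5, 0], [0, 3]]
Result: (-5 × 5, 4 × 3) = (-25, 12)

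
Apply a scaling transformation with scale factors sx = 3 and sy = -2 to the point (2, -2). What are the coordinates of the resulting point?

Scaling matrix:
[[3, 0], [0, -2]]
Result: (2 × 3, -2 × -2) = (6, 4)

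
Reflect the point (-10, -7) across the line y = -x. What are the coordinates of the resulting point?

Reflection across line y = -x: (-10, -7) → (7, 10)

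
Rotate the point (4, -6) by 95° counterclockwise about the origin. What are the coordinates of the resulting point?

Rotation matrix for 95°: [[cos 95°, -sin 95°], [sin 95°, cos 95°]] ≈ [[-0.087156, -0.996195], [0.996195, -0.087156]]
[[-0.087156, -0.996195], [0.996195, -0.087156]] × [4, -6]ᵀ ≈ [5.6285, 4.5077]ᵀ
Result: (5.6285, 4.5077)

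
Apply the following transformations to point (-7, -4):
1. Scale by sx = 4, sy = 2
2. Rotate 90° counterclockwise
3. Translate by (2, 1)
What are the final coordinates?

Step 1: Scale → (-28, -8)
Step 2: Rotate 90° → (8, -28)
Step 3: Translate → (10, -27)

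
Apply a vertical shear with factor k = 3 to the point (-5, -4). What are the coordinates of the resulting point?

Shear matrix for vertical shear with factor k = 3:
[[1, 0], [3, 1]]
Result: (-5, -4) → (-5, -19)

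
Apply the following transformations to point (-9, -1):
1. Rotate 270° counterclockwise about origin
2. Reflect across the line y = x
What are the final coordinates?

Step 1: Rotate 270° → (-1, 9)
Step 2: Reflect across line y = x → (9, -1)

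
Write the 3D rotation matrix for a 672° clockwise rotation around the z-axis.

Rotation matrix for clockwise 672° around z-axis:
A clockwise rotation by 672° is a counterclockwise rotation by -672°.
cos(-672°) = 0.6691, sin(-672°) = 0.7431
Result: [[0.6691, -0.7431, 0], [0.7431, 0.6691, 0], [0, 0, 1]]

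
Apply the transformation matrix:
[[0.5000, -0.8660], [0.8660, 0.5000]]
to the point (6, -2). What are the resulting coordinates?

Matrix multiplication:
[[0.5000, -0.8660], [0.8660, 0.5000]] × [6, -2]ᵀ
= [(0.5000)(6) + (-0.8660)(-2), (0.8660)(6) + (0.5000)(-2)]ᵀ
= [4.7320, 4.1960]ᵀ
Result: (4.7320, 4.1960)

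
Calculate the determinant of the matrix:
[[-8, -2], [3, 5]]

For a 2×2 matrix [[a, b], [c, d]], det = ad - bc
det = (-8)(5) - (-2)(3) = -40 - -6 = -34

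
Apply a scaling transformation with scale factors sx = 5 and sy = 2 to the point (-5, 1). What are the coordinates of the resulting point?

Scaling matrix:
[[5, 0], [0, 2]]
Result: (-5 × 5, 1 × 2) = (-25, 2)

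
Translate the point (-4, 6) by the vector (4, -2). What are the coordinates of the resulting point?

Translation by (4, -2) (homogeneous matrix [[1, 0, 4], [0, 1, -2], [0, 0, 1]]):
x' = -4 + 4 = 0
y' = 6 + -2 = 4
Result: (0, 4)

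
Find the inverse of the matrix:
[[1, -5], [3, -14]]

For [[a,b],[c,d]], inverse = (1/det)·[[d,-b],[-c,a]]
det = (1)(-14) - (-5)(3) = -14 - -15 = 1
Inverse = [[-14, 5], [-3, 1]]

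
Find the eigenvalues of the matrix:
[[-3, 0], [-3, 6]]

Characteristic equation: det(A - λI) = 0
λ² - (trace)λ + (det) = 0
trace = -3 + 6 = 3, det = (-3)(6) - (0)(-3) = -18
λ² - (3)λ + (-18) = 0
λ = (3 ± √((3)² - 4·(-18))) / 2 = (3 ± √81) / 2
Solving: λ = -3, 6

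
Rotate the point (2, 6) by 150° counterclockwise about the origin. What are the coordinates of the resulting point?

Rotation matrix for 150°: [[cos 150°, -sin 150°], [sin 150°, cos 150°]] ≈ [[-0.866025, -0.500000], [0.500000, -0.866025]]
[[-0.866025, -0.500000], [0.500000, -0.866025]] × [2, 6]ᵀ ≈ [-4.7321, -4.1962]ᵀ
Result: (-4.7321, -4.1962)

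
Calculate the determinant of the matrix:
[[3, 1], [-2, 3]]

For a 2×2 matrix [[a, b], [c, d]], det = ad - bc
det = (3)(3) - (1)(-2) = 9 - -2 = 11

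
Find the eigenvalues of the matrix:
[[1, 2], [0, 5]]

Characteristic equation: det(A - λI) = 0
λ² - (trace)λ + (det) = 0
trace = 1 + 5 = 6, det = (1)(5) - (2)(0) = 5
λ² - (6)λ + (5) = 0
λ = (6 ± √((6)² - 4·(5))) / 2 = (6 ± √16) / 2
Solving: λ = 1, 5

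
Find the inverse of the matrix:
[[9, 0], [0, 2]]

For [[a,b],[c,d]], inverse = (1/det)·[[d,-b],[-c,a]]
det = (9)(2) - (0)(0) = 18 - 0 = 18
Inverse = (1/18)·[[2, 0], [0, 9]]
= [[1/9, 0], [0, 1/2]]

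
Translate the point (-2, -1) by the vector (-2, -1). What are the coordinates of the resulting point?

Translation by (-2, -1) (homogeneous matrix [[1, 0, -2], [0, 1, -1], [0, 0, 1]]):
x' = -2 + -2 = -4
y' = -1 + -1 = -2
Result: (-4, -2)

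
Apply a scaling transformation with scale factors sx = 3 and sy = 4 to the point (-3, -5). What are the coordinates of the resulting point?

Scaling matrix:
[[3, 0], [0, 4]]
Result: (-3 × 3, -5 × 4) = (-9, -20)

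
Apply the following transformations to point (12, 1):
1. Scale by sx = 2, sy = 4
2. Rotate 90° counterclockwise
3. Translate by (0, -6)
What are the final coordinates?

Step 1: Scale → (24, 4)
Step 2: Rotate 90° → (-4, 24)
Step 3: Translate → (-4, 18)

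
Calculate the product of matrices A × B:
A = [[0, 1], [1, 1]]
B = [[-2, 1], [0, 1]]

Matrix multiplication:
C[0][0] = 0×-2 + 1×0 = 0
C[0][1] = 0×1 + 1×1 = 1
C[1][0] = 1×-2 + 1×0 = -2
C[1][1] = 1×1 + 1×1 = 2
Result: [[0, 1], [-2, 2]]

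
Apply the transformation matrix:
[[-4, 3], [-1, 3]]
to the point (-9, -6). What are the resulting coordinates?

Matrix multiplication:
[[-4, 3], [-1, 3]] × [-9, -6]ᵀ
= [(-4)(-9) + (3)(-6), (-1)(-9) + (3)(-6)]ᵀ
= [18, -9]ᵀ
Result: (18, -9)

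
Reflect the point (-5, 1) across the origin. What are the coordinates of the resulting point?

Reflection across origin: (-5, 1) → (5, -1)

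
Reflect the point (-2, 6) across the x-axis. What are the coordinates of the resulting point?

Reflection across x-axis: (-2, 6) → (-2, -6)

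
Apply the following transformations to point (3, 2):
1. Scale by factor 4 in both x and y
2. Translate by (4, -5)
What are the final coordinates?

Step 1: Scale (3, 2) by 4 → (12, 8)
Step 2: Translate by (4, -5) → (16, 3)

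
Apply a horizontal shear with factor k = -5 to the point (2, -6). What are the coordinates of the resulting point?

Shear matrix for horizontal shear with factor k = -5:
[[1, -5], [0, 1]]
Result: (2, -6) → (32, -6)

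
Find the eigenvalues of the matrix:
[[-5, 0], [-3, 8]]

Characteristic equation: det(A - λI) = 0
λ² - (trace)λ + (det) = 0
trace = -5 + 8 = 3, det = (-5)(8) - (0)(-3) = -40
λ² - (3)λ + (-40) = 0
λ = (3 ± √((3)² - 4·(-40))) / 2 = (3 ± √169) / 2
Solving: λ = -5, 8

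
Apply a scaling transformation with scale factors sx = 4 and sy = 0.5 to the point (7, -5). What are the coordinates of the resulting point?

Scaling matrix:
[[4, 0], [0, 0.50]]
Result: (7 × 4, -5 × 0.5) = (28, -2.5)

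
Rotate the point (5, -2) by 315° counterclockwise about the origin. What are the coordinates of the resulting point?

Rotation matrix for 315°: [[cos 315°, -sin 315°], [sin 315°, cos 315°]] ≈ [[0.707107, 0.707107], [-0.707107, 0.707107]]
[[0.707107, 0.707107], [-0.707107, 0.707107]] × [5, -2]ᵀ ≈ [2.1213, -4.9497]ᵀ
Result: (2.1213, -4.9497)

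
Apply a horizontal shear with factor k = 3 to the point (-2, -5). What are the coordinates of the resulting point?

Shear matrix for horizontal shear with factor k = 3:
[[1, 3], [0, 1]]
Result: (-2, -5) → (-17, -5)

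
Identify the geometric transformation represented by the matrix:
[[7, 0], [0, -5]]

This matrix represents: non-uniform scaling by sx = 7, sy = -5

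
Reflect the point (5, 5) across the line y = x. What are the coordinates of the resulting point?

Reflection across line y = x: (5, 5) → (5, 5)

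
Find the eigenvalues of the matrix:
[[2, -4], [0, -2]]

Characteristic equation: det(A - λI) = 0
λ² - (trace)λ + (det) = 0
trace = 2 + -2 = 0, det = (2)(-2) - (-4)(0) = -4
λ² - (0)λ + (-4) = 0
λ = (0 ± √((0)² - 4·(-4))) / 2 = (0 ± √16) / 2
Solving: λ = -2, 2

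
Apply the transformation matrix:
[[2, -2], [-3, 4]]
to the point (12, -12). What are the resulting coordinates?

Matrix multiplication:
[[2, -2], [-3, 4]] × [12, -12]ᵀ
= [(2)(12) + (-2)(-12), (-3)(12) + (4)(-12)]ᵀ
= [48, -84]ᵀ
Result: (48, -84)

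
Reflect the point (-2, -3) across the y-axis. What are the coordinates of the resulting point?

Reflection across y-axis: (-2, -3) → (2, -3)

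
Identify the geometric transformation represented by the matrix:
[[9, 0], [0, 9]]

This matrix represents: uniform scaling by factor 9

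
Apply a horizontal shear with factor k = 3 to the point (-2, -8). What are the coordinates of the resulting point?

Shear matrix for horizontal shear with factor k = 3:
[[1, 3], [0, 1]]
Result: (-2, -8) → (-26, -8)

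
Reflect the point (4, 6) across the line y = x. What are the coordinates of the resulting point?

Reflection across line y = x: (4, 6) → (6, 4)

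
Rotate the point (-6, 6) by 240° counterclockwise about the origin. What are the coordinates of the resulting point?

Rotation matrix for 240°: [[cos 240°, -sin 240°], [sin 240°, cos 240°]] ≈ [[-0.500000, 0.866025], [-0.866025, -0.500000]]
[[-0.500000, 0.866025], [-0.866025, -0.500000]] × [-6, 6]ᵀ ≈ [8.1962, 2.1962]ᵀ
Result: (8.1962, 2.1962)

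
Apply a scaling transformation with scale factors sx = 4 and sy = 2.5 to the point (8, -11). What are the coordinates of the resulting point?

Scaling matrix:
[[4, 0], [0, 2.50]]
Result: (8 × 4, -11 × 2.5) = (32, -27.5)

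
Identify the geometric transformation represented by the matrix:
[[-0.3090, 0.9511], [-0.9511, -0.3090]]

This matrix represents: rotation by 252° counterclockwise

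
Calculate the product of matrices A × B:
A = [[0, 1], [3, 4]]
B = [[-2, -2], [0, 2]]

Matrix multiplication:
C[0][0] = 0×-2 + 1×0 = 0
C[0][1] = 0×-2 + 1×2 = 2
C[1][0] = 3×-2 + 4×0 = -6
C[1][1] = 3×-2 + 4×2 = 2
Result: [[0, 2], [-6, 2]]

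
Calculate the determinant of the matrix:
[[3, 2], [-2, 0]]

For a 2×2 matrix [[a, b], [c, d]], det = ad - bc
det = (3)(0) - (2)(-2) = 0 - -4 = 4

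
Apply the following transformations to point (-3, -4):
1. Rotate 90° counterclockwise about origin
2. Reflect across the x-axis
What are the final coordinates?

Step 1: Rotate 90° → (4, -3)
Step 2: Reflect across x-axis → (4, 3)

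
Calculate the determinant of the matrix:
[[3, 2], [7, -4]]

For a 2×2 matrix [[a, b], [c, d]], det = ad - bc
det = (3)(-4) - (2)(7) = -12 - 14 = -26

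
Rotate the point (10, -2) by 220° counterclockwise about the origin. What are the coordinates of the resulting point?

Rotation matrix for 220°: [[cos 220°, -sin 220°], [sin 220°, cos 220°]] ≈ [[-0.766044, 0.642788], [-0.642788, -0.766044]]
[[-0.766044, 0.642788], [-0.642788, -0.766044]] × [10, -2]ᵀ ≈ [-8.9460, -4.8958]ᵀ
Result: (-8.9460, -4.8958)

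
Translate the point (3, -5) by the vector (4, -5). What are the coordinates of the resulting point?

Translation by (4, -5) (homogeneous matrix [[1, 0, 4], [0, 1, -5], [0, 0, 1]]):
x' = 3 + 4 = 7
y' = -5 + -5 = -10
Result: (7, -10)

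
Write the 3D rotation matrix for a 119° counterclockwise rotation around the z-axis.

Rotation matrix for counterclockwise 119° around z-axis:
cos(119°) = -0.4848, sin(119°) = 0.8746
Result: [[-0.4848, -0.8746, 0], [0.8746, -0.4848, 0], [0, 0, 1]]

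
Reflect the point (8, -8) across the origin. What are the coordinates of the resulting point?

Reflection across origin: (8, -8) → (-8, 8)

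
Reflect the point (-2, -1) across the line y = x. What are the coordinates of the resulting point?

Reflection across line y = x: (-2, -1) → (-1, -2)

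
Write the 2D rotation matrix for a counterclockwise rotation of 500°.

Rotation matrix formula: [[cos θ, -sin θ], [sin θ, cos θ]]
For θ = 500°:
cos(500°) = -0.7660
sin(500°) = 0.6428
Result: [[-0.7660, -0.6428], [0.6428, -0.7660]]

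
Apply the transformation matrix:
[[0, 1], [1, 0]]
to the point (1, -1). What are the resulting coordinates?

Matrix multiplication:
[[0, 1], [1, 0]] × [1, -1]ᵀ
= [(0)(1) + (1)(-1), (1)(1) + (0)(-1)]ᵀ
= [-1, 1]ᵀ
Result: (-1, 1)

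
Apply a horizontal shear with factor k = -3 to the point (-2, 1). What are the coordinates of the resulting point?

Shear matrix for horizontal shear with factor k = -3:
[[1, -3], [0, 1]]
Result: (-2, 1) → (-5, 1)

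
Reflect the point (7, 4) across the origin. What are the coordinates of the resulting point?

Reflection across origin: (7, 4) → (-7, -4)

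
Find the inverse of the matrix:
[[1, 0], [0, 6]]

For [[a,b],[c,d]], inverse = (1/det)·[[d,-b],[-c,a]]
det = (1)(6) - (0)(0) = 6 - 0 = 6
Inverse = (1/6)·[[6, 0], [0, 1]]
= [[1, 0], [0, 1/6]]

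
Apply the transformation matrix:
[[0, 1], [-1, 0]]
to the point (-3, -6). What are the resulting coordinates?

Matrix multiplication:
[[0, 1], [-1, 0]] × [-3, -6]ᵀ
= [(0)(-3) + (1)(-6), (-1)(-3) + (0)(-6)]ᵀ
= [-6, 3]ᵀ
Result: (-6, 3)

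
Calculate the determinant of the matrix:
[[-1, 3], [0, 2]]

For a 2×2 matrix [[a, b], [c, d]], det = ad - bc
det = (-1)(2) - (3)(0) = -2 - 0 = -2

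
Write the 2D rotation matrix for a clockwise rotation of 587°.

Rotation matrix formula: [[cos θ, -sin θ], [sin θ, cos θ]]
A clockwise rotation by 587° is equivalent to a counterclockwise rotation by -587°.
For θ = -587°:
cos(-587°) = -0.6820
sin(-587°) = 0.7314
Result: [[-0.6820, -0.7314], [0.7314, -0.6820]]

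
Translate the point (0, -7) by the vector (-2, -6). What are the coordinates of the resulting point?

Translation by (-2, -6) (homogeneous matrix [[1, 0, -2], [0, 1, -6], [0, 0, 1]]):
x' = 0 + -2 = -2
y' = -7 + -6 = -13
Result: (-2, -13)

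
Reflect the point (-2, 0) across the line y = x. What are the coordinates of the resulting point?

Reflection across line y = x: (-2, 0) → (0, -2)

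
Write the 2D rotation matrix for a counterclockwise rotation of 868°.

Rotation matrix formula: [[cos θ, -sin θ], [sin θ, cos θ]]
For θ = 868°:
cos(868°) = -0.8480
sin(868°) = 0.5299
Result: [[-0.8480, -0.5299], [0.5299, -0.8480]]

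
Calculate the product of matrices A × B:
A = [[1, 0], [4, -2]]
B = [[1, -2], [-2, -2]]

Matrix multiplication:
C[0][0] = 1×1 + 0×-2 = 1
C[0][1] = 1×-2 + 0×-2 = -2
C[1][0] = 4×1 + -2×-2 = 8
C[1][1] = 4×-2 + -2×-2 = -4
Result: [[1, -2], [8, -4]]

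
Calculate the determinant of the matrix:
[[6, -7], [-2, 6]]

For a 2×2 matrix [[a, b], [c, d]], det = ad - bc
det = (6)(6) - (-7)(-2) = 36 - 14 = 22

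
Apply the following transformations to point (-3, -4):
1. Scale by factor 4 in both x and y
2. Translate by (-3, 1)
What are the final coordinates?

Step 1: Scale (-3, -4) by 4 → (-12, -16)
Step 2: Translate by (-3, 1) → (-15, -15)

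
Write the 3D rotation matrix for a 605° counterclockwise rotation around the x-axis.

Rotation matrix for counterclockwise 605° around x-axis:
cos(605°) = -0.4226, sin(605°) = -0.9063
Result: [[1, 0, 0], [0, -0.4226, 0.9063], [0, -0.9063, -0.4226]]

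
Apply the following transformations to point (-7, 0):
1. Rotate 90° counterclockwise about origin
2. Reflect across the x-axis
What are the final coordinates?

Step 1: Rotate 90° → (0, -7)
Step 2: Reflect across x-axis → (0, 7)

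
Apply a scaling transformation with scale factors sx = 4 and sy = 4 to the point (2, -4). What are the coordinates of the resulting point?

Scaling matrix:
[[4, 0], [0, 4]]
Result: (2 × 4, -4 × 4) = (8, -16)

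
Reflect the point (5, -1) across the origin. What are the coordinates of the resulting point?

Reflection across origin: (5, -1) → (-5, 1)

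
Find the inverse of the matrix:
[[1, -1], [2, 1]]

For [[a,b],[c,d]], inverse = (1/det)·[[d,-b],[-c,a]]
det = (1)(1) - (-1)(2) = 1 - -2 = 3
Inverse = (1/3)·[[1, 1], [-2, 1]]
= [[1/3, 1/3], [-2/3, 1/3]]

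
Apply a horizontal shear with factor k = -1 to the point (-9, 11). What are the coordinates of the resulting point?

Shear matrix for horizontal shear with factor k = -1:
[[1, -1], [0, 1]]
Result: (-9, 11) → (-20, 11)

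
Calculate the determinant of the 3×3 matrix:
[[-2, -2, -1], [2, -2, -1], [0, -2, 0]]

Expansion along first row:
det = -2·det([[-2,-1],[-2,0]]) - -2·det([[2,-1],[0,0]]) + -1·det([[2,-2],[0,-2]])
    = -2·(-2·0 - -1·-2) - -2·(2·0 - -1·0) + -1·(2·-2 - -2·0)
    = -2·-2 - -2·0 + -1·-4
    = 4 + 0 + 4 = 8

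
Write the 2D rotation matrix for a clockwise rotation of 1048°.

Rotation matrix formula: [[cos θ, -sin θ], [sin θ, cos θ]]
A clockwise rotation by 1048° is equivalent to a counterclockwise rotation by -1048°.
For θ = -1048°:
cos(-1048°) = 0.8480
sin(-1048°) = 0.5299
Result: [[0.8480, -0.5299], [0.5299, 0.8480]]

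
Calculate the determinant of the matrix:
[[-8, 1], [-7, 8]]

For a 2×2 matrix [[a, b], [c, d]], det = ad - bc
det = (-8)(8) - (1)(-7) = -64 - -7 = -57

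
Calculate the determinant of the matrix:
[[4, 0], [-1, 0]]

For a 2×2 matrix [[a, b], [c, d]], det = ad - bc
det = (4)(0) - (0)(-1) = 0 - 0 = 0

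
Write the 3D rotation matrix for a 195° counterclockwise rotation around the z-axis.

Rotation matrix for counterclockwise 195° around z-axis:
cos(195°) = -0.9659, sin(195°) = -0.2588
Result: [[-0.9659, 0.2588, 0], [-0.2588, -0.9659, 0], [0, 0, 1]]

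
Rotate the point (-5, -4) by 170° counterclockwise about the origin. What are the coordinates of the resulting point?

Rotation matrix for 170°: [[cos 170°, -sin 170°], [sin 170°, cos 170°]] ≈ [[-0.984808, -0.173648], [0.173648, -0.984808]]
[[-0.984808, -0.173648], [0.173648, -0.984808]] × [-5, -4]ᵀ ≈ [5.6186, 3.0710]ᵀ
Result: (5.6186, 3.0710)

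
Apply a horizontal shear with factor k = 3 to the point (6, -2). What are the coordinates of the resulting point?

Shear matrix for horizontal shear with factor k = 3:
[[1, 3], [0, 1]]
Result: (6, -2) → (0, -2)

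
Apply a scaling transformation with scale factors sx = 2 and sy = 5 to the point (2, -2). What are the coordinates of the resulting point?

Scaling matrix:
[[2, 0], [0, 5]]
Result: (2 × 2, -2 × 5) = (4, -10)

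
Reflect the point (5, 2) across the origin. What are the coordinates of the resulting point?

Reflection across origin: (5, 2) → (-5, -2)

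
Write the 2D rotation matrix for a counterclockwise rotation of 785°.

Rotation matrix formula: [[cos θ, -sin θ], [sin θ, cos θ]]
For θ = 785°:
cos(785°) = 0.4226
sin(785°) = 0.9063
Result: [[0.4226, -0.9063], [0.9063, 0.4226]]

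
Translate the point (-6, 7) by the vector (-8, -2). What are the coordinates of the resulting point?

Translation by (-8, -2) (homogeneous matrix [[1, 0, -8], [0, 1, -2], [0, 0, 1]]):
x' = -6 + -8 = -14
y' = 7 + -2 = 5
Result: (-14, 5)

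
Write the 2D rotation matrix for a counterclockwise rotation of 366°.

Rotation matrix formula: [[cos θ, -sin θ], [sin θ, cos θ]]
For θ = 366°:
cos(366°) = 0.9945
sin(366°) = 0.1045
Result: [[0.9945, -0.1045], [0.1045, 0.9945]]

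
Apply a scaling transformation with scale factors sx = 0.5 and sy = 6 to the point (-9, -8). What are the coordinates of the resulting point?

Scaling matrix:
[[0.50, 0], [0, 6]]
Result: (-9 × 0.5, -8 × 6) = (-4.5, -48)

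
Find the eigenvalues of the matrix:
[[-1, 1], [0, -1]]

Characteristic equation: det(A - λI) = 0
λ² - (trace)λ + (det) = 0
trace = -1 + -1 = -2, det = (-1)(-1) - (1)(0) = 1
λ² - (-2)λ + (1) = 0
λ = (-2 ± √((-2)² - 4·(1))) / 2 = (-2 ± √0) / 2
Solving: λ = -1, -1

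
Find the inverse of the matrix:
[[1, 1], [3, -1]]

For [[a,b],[c,d]], inverse = (1/det)·[[d,-b],[-c,a]]
det = (1)(-1) - (1)(3) = -1 - 3 = -4
Inverse = (1/-4)·[[-1, -1], [-3, 1]]
= [[1/4, 1/4], [3/4, -1/4]]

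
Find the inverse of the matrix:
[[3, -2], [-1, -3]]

For [[a,b],[c,d]], inverse = (1/det)·[[d,-b],[-c,a]]
det = (3)(-3) - (-2)(-1) = -9 - 2 = -11
Inverse = (1/-11)·[[-3, 2], [1, 3]]
= [[3/11, -2/11], [-1/11, -3/11]]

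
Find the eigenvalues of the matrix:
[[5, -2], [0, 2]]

Characteristic equation: det(A - λI) = 0
λ² - (trace)λ + (det) = 0
trace = 5 + 2 = 7, det = (5)(2) - (-2)(0) = 10
λ² - (7)λ + (10) = 0
λ = (7 ± √((7)² - 4·(10))) / 2 = (7 ± √9) / 2
Solving: λ = 2, 5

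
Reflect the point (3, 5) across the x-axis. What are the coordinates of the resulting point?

Reflection across x-axis: (3, 5) → (3, -5)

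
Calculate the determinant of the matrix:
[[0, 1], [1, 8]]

For a 2×2 matrix [[a, b], [c, d]], det = ad - bc
det = (0)(8) - (1)(1) = 0 - 1 = -1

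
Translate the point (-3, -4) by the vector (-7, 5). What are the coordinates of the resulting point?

Translation by (-7, 5) (homogeneous matrix [[1, 0, -7], [0, 1, 5], [0, 0, 1]]):
x' = -3 + -7 = -10
y' = -4 + 5 = 1
Result: (-10, 1)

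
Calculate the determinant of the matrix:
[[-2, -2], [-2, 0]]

For a 2×2 matrix [[a, b], [c, d]], det = ad - bc
det = (-2)(0) - (-2)(-2) = 0 - 4 = -4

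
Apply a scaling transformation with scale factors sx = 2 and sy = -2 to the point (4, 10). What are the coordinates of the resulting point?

Scaling matrix:
[[2, 0], [0, -2]]
Result: (4 × 2, 10 × -2) = (8, -20)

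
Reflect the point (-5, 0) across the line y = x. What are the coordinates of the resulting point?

Reflection across line y = x: (-5, 0) → (0, -5)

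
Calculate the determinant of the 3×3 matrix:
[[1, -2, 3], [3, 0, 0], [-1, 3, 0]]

Expansion along first row:
det = 1·det([[0,0],[3,0]]) - -2·det([[3,0],[-1,0]]) + 3·det([[3,0],[-1,3]])
    = 1·(0·0 - 0·3) - -2·(3·0 - 0·-1) + 3·(3·3 - 0·-1)
    = 1·0 - -2·0 + 3·9
    = 0 + 0 + 27 = 27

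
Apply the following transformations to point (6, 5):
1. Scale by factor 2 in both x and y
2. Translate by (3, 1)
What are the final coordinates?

Step 1: Scale (6, 5) by 2 → (12, 10)
Step 2: Translate by (3, 1) → (15, 11)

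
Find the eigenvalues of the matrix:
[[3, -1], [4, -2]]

Characteristic equation: det(A - λI) = 0
λ² - (trace)λ + (det) = 0
trace = 3 + -2 = 1, det = (3)(-2) - (-1)(4) = -2
λ² - (1)λ + (-2) = 0
λ = (1 ± √((1)² - 4·(-2))) / 2 = (1 ± √9) / 2
Solving: λ = -1, 2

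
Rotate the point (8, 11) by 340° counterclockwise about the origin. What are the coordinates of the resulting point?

Rotation matrix for 340°: [[cos 340°, -sin 340°], [sin 340°, cos 340°]] ≈ [[0.939693, 0.342020], [-0.342020, 0.939693]]
[[0.939693, 0.342020], [-0.342020, 0.939693]] × [8, 11]ᵀ ≈ [11.2798, 7.6005]ᵀ
Result: (11.2798, 7.6005)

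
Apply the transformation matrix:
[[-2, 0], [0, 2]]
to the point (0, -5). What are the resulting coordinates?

Matrix multiplication:
[[-2, 0], [0, 2]] × [0, -5]ᵀ
= [(-2)(0) + (0)(-5), (0)(0) + (2)(-5)]ᵀ
= [0, -10]ᵀ
Result: (0, -10)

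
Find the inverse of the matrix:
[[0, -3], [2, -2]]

For [[a,b],[c,d]], inverse = (1/det)·[[d,-b],[-c,a]]
det = (0)(-2) - (-3)(2) = 0 - -6 = 6
Inverse = (1/6)·[[-2, 3], [-2, 0]]
= [[-1/3, 1/2], [-1/3, 0]]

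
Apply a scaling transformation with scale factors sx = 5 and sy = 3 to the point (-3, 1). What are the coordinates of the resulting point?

Scaling matrix:
[[5, 0], [0, 3]]
Result: (-3 × 5, 1 × 3) = (-15, 3)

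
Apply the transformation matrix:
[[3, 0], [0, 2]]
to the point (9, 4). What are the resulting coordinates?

Matrix multiplication:
[[3, 0], [0, 2]] × [9, 4]ᵀ
= [(3)(9) + (0)(4), (0)(9) + (2)(4)]ᵀ
= [27, 8]ᵀ
Result: (27, 8)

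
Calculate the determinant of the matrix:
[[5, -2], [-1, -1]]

For a 2×2 matrix [[a, b], [c, d]], det = ad - bc
det = (5)(-1) - (-2)(-1) = -5 - 2 = -7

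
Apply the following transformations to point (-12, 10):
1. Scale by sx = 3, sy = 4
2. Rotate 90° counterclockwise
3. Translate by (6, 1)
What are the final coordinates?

Step 1: Scale → (-36, 40)
Step 2: Rotate 90° → (-40, -36)
Step 3: Translate → (-34, -35)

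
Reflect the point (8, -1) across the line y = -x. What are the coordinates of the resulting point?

Reflection across line y = -x: (8, -1) → (1, -8)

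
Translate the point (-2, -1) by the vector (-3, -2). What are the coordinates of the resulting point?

Translation by (-3, -2) (homogeneous matrix [[1, 0, -3], [0, 1, -2], [0, 0, 1]]):
x' = -2 + -3 = -5
y' = -1 + -2 = -3
Result: (-5, -3)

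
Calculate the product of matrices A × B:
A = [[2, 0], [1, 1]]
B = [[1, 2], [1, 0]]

Matrix multiplication:
C[0][0] = 2×1 + 0×1 = 2
C[0][1] = 2×2 + 0×0 = 4
C[1][0] = 1×1 + 1×1 = 2
C[1][1] = 1×2 + 1×0 = 2
Result: [[2, 4], [2, 2]]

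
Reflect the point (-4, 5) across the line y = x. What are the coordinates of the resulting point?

Reflection across line y = x: (-4, 5) → (5, -4)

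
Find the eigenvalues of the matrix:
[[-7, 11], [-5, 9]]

Characteristic equation: det(A - λI) = 0
λ² - (trace)λ + (det) = 0
trace = -7 + 9 = 2, det = (-7)(9) - (11)(-5) = -8
λ² - (2)λ + (-8) = 0
λ = (2 ± √((2)² - 4·(-8))) / 2 = (2 ± √36) / 2
Solving: λ = -2, 4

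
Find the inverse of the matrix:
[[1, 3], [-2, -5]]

For [[a,b],[c,d]], inverse = (1/det)·[[d,-b],[-c,a]]
det = (1)(-5) - (3)(-2) = -5 - -6 = 1
Inverse = [[-5, -3], [2, 1]]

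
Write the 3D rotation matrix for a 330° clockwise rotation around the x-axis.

Rotation matrix for clockwise 330° around x-axis:
A clockwise rotation by 330° is a counterclockwise rotation by -330°.
cos(-330°) = √3/2, sin(-330°) = 1/2
Result: [[1, 0, 0], [0, √3/2, -1/2], [0, 1/2, √3/2]]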